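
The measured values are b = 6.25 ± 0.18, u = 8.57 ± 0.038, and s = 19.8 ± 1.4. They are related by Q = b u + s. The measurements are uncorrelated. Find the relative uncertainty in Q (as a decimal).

0.0286

Let p = b·u = 53.6. δp/p = √((1·δb/b)² + (1·δu/u)²) = √(0.000829 + 1.97e-05) = 0.0291, so δp = 1.56.
Q = p + s: δQ = √(δp² + δs²) = √(2.44 + 1.96) = 2.10
Q = 73.4, so δQ/Q = 2.10/73.4 = 0.0286.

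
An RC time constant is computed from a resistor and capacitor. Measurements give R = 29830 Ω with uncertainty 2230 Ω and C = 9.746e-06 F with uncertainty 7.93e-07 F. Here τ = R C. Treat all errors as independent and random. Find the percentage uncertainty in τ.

For a monomial τ ∝ R, C, fractional errors add in quadrature:
  (1·δR/R)² = (1×0.0748)² = 0.00559;  (1·δC/C)² = (1×0.0814)² = 0.00662
δτ/τ = √(0.0122) = 0.110

11.0%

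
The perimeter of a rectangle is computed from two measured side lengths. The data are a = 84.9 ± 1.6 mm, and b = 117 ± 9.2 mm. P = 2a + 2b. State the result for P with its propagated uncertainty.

Absolute uncertainties add in quadrature for a linear combination:
  (2·δa)² = 10.2;  (2·δb)² = 339
δP = √(349) = 18.7 mm
P = 404 mm.

404 ± 18.7 mm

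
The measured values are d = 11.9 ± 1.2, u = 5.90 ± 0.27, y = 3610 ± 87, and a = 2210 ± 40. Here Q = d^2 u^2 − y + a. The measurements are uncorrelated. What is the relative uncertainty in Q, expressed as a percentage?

Let p = d^2·u^2 = 4930. δp/p = √((2·δd/d)² + (2·δu/u)²) = √(0.0407 + 0.00838) = 0.221, so δp = 1090.
Q = p − y + a: δQ = √(δp² + δy² + δa²) = √(1.19e+06 + 7570 + 1600) = 1100
Q = 3530, so δQ/Q = 1100/3530 = 0.311.

31.1%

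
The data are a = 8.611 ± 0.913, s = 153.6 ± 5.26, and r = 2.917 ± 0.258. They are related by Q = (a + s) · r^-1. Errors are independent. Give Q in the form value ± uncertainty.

Let u = a + s = 162.2. δu = √(δa² + δs²) = √(0.834 + 27.7) = 5.34, so δu/u = 0.0329.
Q is then a monomial in u, r:
δQ/Q = √((δu/u)² + (-1·δr/r)²) = √(0.00108 + 0.00782) = 0.0944
Q = 55.61, so δQ = 0.0944 × 55.61 = 5.25.

55.61 ± 5.25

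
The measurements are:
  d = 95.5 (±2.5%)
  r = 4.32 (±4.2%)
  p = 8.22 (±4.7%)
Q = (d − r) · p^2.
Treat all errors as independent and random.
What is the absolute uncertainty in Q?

601

Let u = d − r = 91.2. δu = √(δd² + δr²) = √(5.70 + 0.0329) = 2.39, so δu/u = 0.0263.
Q is then a monomial in u, p:
δQ/Q = √((δu/u)² + (2·δp/p)²) = √(0.000690 + 0.00884) = 0.0976
Q = 6160, so δQ = 0.0976 × 6160 = 601.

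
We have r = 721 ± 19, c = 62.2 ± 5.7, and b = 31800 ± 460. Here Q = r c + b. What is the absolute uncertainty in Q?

4300

Let p = r·c = 44800. δp/p = √((1·δr/r)² + (1·δc/c)²) = √(0.000694 + 0.00840) = 0.0954, so δp = 4280.
Q = p + b: δQ = √(δp² + δb²) = √(1.83e+07 + 2.12e+05) = 4300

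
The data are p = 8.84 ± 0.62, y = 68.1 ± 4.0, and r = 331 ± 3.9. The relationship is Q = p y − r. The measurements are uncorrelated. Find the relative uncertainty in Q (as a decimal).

0.204

Let w = p·y = 602. δw/w = √((1·δp/p)² + (1·δy/y)²) = √(0.00492 + 0.00345) = 0.0915, so δw = 55.1.
Q = w − r: δQ = √(δw² + δr²) = √(3030 + 15.2) = 55.2
Q = 271, so δQ/Q = 55.2/271 = 0.204.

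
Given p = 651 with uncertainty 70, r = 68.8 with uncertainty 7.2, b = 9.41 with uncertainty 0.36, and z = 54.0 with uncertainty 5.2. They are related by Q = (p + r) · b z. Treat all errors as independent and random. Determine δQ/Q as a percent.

Let u = p + r = 720. δu = √(δp² + δr²) = √(4900 + 51.8) = 70.4, so δu/u = 0.0978.
Q is then a monomial in u, b, z:
δQ/Q = √((δu/u)² + (1·δb/b)² + (1·δz/z)²) = √(0.00956 + 0.00146 + 0.00927) = 0.142

14.2%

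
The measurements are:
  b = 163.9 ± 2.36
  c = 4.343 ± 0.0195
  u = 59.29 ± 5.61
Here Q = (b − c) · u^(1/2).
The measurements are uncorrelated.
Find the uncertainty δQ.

Let w = b − c = 159.6. δw = √(δb² + δc²) = √(5.57 + 0.000380) = 2.36, so δw/w = 0.0148.
Q is then a monomial in w, u:
δQ/Q = √((δw/w)² + (½·δu/u)²) = √(0.000219 + 0.00224) = 0.0496
Q = 1229, so δQ = 0.0496 × 1229 = 60.9.

60.9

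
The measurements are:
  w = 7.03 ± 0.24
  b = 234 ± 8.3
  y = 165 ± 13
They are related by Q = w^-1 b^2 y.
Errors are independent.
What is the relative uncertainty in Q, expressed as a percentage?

Products/powers → add relative errors in quadrature, weighted by exponent:
  (-1·δw/w)² = (-1×0.0341)² = 0.00117;  (2·δb/b)² = (2×0.0355)² = 0.00503;  (1·δy/y)² = (1×0.0788)² = 0.00621
δQ/Q = √(0.0124) = 0.111

11.1%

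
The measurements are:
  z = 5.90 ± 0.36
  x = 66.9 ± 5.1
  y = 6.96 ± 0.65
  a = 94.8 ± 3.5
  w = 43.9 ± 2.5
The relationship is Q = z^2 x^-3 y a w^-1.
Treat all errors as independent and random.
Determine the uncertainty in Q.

Products/powers → add relative errors in quadrature, weighted by exponent:
  (2·δz/z)² = (2×0.0610)² = 0.0149;  (-3·δx/x)² = (-3×0.0762)² = 0.0523;  (1·δy/y)² = (1×0.0934)² = 0.00872;  (1·δa/a)² = (1×0.0369)² = 0.00136;  (-1·δw/w)² = (-1×0.0569)² = 0.00324
δQ/Q = √(0.0805) = 0.284
Q = 0.00175, so δQ = 0.284 × 0.00175 = 0.000496.

0.000496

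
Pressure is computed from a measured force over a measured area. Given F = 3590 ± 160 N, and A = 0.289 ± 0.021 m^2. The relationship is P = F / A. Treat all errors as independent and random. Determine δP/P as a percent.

8.52%

Each factor contributes (exponent × relative error)² to (δP/P)²:
  (1·δF/F)² = (1×0.0446)² = 0.00199;  (-1·δA/A)² = (-1×0.0727)² = 0.00528
δP/P = √(0.00727) = 0.0852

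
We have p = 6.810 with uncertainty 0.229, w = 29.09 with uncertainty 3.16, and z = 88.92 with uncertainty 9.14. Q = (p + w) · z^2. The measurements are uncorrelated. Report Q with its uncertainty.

Let u = p + w = 35.90. δu = √(δp² + δw²) = √(0.0524 + 9.99) = 3.17, so δu/u = 0.0883.
Q is then a monomial in u, z:
δQ/Q = √((δu/u)² + (2·δz/z)²) = √(0.00779 + 0.0423) = 0.224
Q = 283900, so δQ = 0.224 × 283900 = 63500.

283900 ± 63500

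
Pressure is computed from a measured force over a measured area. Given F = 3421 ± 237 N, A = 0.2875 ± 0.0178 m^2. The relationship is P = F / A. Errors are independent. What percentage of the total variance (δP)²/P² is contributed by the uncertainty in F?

55.6%

(δP/P)² = (1·δF/F)² + (-1·δA/A)²
  F term: (1×0.0693)² = 0.00480
  A term: (-1×0.0619)² = 0.00383
Total = 0.00863. Share from F = 0.00480/0.00863 = 0.556.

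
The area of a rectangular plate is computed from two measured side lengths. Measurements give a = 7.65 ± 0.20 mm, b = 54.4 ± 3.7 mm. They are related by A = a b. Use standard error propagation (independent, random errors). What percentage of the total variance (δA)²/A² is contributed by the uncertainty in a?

(δA/A)² = (1·δa/a)² + (1·δb/b)²
  a term: (1×0.0261)² = 0.000683
  b term: (1×0.0680)² = 0.00463
Total = 0.00531. Share from a = 0.000683/0.00531 = 0.129.

12.9%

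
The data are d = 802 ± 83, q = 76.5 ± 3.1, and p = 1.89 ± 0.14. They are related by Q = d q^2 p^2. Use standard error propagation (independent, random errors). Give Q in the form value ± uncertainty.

Relative error in a monomial: (δQ/Q)² = Σ (nᵢ · δxᵢ/xᵢ)².
  (1·δd/d)² = (1×0.103)² = 0.0107;  (2·δq/q)² = (2×0.0405)² = 0.00657;  (2·δp/p)² = (2×0.0741)² = 0.0219
δQ/Q = √(0.0392) = 0.198
Q = 1.68e+07, so δQ = 0.198 × 1.68e+07 = 3.32e+06.

(1.68 ± 0.332) × 10^7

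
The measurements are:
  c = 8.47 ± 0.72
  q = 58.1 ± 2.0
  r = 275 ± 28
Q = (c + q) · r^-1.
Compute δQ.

0.0258

Let u = c + q = 66.6. δu = √(δc² + δq²) = √(0.518 + 4.00) = 2.13, so δu/u = 0.0319.
Q is then a monomial in u, r:
δQ/Q = √((δu/u)² + (-1·δr/r)²) = √(0.00102 + 0.0104) = 0.107
Q = 0.242, so δQ = 0.107 × 0.242 = 0.0258.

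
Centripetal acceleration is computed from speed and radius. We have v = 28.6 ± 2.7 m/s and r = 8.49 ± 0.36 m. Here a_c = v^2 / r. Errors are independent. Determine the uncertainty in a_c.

18.6 m/s^2

For a monomial a_c ∝ v^2, r^-1, fractional errors add in quadrature:
  (2·δv/v)² = (2×0.0944)² = 0.0356;  (-1·δr/r)² = (-1×0.0424)² = 0.00180
δa_c/a_c = √(0.0374) = 0.194
a_c = 96.3 m/s^2, so δa_c = 0.194 × 96.3 = 18.6 m/s^2.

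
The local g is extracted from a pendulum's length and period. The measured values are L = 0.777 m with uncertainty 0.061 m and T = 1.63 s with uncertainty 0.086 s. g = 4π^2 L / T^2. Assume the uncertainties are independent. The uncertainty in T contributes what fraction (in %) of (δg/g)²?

(δg/g)² = (1·δL/L)² + (-2·δT/T)²
  L term: (1×0.0785)² = 0.00616
  T term: (-2×0.0528)² = 0.0111
Total = 0.0173. Share from T = 0.0111/0.0173 = 0.644.

64.4%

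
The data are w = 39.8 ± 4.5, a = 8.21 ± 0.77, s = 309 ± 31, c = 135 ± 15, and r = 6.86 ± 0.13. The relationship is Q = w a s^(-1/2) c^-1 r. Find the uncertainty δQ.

Each factor contributes (exponent × relative error)² to (δQ/Q)²:
  (1·δw/w)² = (1×0.113)² = 0.0128;  (1·δa/a)² = (1×0.0938)² = 0.00880;  (−½·δs/s)² = (-0.5×0.100)² = 0.00252;  (-1·δc/c)² = (-1×0.111)² = 0.0123;  (1·δr/r)² = (1×0.0190)² = 0.000359
δQ/Q = √(0.0368) = 0.192
Q = 0.945, so δQ = 0.192 × 0.945 = 0.181.

0.181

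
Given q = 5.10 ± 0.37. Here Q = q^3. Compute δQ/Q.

0.218

Q ∝ q^3, so δQ/Q = |3| · δq/q = 3 × 0.0725 = 0.218.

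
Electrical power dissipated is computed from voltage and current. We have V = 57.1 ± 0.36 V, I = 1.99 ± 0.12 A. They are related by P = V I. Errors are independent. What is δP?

Since P is a product/quotient, work with relative uncertainties:
  (1·δV/V)² = (1×0.00630)² = 3.97e-05;  (1·δI/I)² = (1×0.0603)² = 0.00364
δP/P = √(0.00368) = 0.0606
P = 114 W, so δP = 0.0606 × 114 = 6.89 W.

6.89 W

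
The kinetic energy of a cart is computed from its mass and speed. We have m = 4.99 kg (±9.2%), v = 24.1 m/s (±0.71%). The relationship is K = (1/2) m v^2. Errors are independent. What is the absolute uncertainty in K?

135 J

K is a product of powers, so relative uncertainties combine in quadrature:
  (1·δm/m)² = (1×0.0920)² = 0.00846;  (2·δv/v)² = (2×0.00710)² = 0.000202
δK/K = √(0.00867) = 0.0931
K = 1450 J, so δK = 0.0931 × 1450 = 135 J.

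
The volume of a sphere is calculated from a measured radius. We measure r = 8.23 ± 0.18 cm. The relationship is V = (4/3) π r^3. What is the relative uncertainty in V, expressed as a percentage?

V ∝ r^3, so δV/V = |3| · δr/r = 3 × 0.0219 = 0.0656.

6.56%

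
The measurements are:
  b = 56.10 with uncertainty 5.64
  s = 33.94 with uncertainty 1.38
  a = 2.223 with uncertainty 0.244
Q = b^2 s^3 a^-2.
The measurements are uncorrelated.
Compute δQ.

Each factor contributes (exponent × relative error)² to (δQ/Q)²:
  (2·δb/b)² = (2×0.101)² = 0.0404;  (3·δs/s)² = (3×0.0407)² = 0.0149;  (-2·δa/a)² = (-2×0.110)² = 0.0482
δQ/Q = √(0.103) = 0.322
Q = 2.49e+07, so δQ = 0.322 × 2.49e+07 = 8.01e+06.

8.01e+06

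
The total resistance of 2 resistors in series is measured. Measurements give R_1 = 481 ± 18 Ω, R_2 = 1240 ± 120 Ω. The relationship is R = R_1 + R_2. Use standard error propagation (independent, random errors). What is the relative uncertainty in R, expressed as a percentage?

R is a linear combination, so absolute uncertainties add in quadrature:
  (δR_1)² = 324;  (δR_2)² = 14400
δR = √(14700) = 121 Ω
R = 1720 Ω, so δR/R = 121/1720 = 0.0705.

7.05%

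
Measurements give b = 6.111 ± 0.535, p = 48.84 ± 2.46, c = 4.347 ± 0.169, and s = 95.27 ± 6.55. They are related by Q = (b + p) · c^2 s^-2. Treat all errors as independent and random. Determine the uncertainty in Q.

Let u = b + p = 54.95. δu = √(δb² + δp²) = √(0.286 + 6.05) = 2.52, so δu/u = 0.0458.
Q is then a monomial in u, c, s:
δQ/Q = √((δu/u)² + (2·δc/c)² + (-2·δs/s)²) = √(0.00210 + 0.00605 + 0.0189) = 0.164
Q = 0.1144, so δQ = 0.164 × 0.1144 = 0.0188.

0.0188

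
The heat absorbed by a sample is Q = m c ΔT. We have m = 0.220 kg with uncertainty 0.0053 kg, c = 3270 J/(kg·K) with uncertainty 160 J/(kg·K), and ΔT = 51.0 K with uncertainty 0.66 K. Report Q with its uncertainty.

36700 ± 2060 J

For a monomial Q ∝ m, c, ΔT, fractional errors add in quadrature:
  (1·δm/m)² = (1×0.0241)² = 0.000580;  (1·δc/c)² = (1×0.0489)² = 0.00239;  (1·δΔT/ΔT)² = (1×0.0129)² = 0.000167
δQ/Q = √(0.00314) = 0.0561
Q = 36700 J, so δQ = 0.0561 × 36700 = 2060 J.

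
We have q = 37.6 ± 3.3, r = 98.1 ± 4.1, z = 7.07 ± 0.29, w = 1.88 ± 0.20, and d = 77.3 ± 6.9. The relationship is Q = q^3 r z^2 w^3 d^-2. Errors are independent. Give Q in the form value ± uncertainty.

(2.90 ± 1.33) × 10^5

Since Q is a product/quotient, work with relative uncertainties:
  (3·δq/q)² = (3×0.0878)² = 0.0693;  (1·δr/r)² = (1×0.0418)² = 0.00175;  (2·δz/z)² = (2×0.0410)² = 0.00673;  (3·δw/w)² = (3×0.106)² = 0.102;  (-2·δd/d)² = (-2×0.0893)² = 0.0319
δQ/Q = √(0.212) = 0.460
Q = 2.9e+05, so δQ = 0.460 × 2.9e+05 = 1.33e+05.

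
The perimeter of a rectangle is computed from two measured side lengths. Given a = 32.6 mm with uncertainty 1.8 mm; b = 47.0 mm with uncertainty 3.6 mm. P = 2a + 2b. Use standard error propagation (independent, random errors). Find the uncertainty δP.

P is a linear combination, so absolute uncertainties add in quadrature:
  (2·δa)² = 13.0;  (2·δb)² = 51.8
δP = √(64.8) = 8.05 mm

8.05 mm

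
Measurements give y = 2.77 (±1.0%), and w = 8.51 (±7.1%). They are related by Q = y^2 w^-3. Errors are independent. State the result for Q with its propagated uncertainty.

0.0125 ± 0.00266

Since Q is a product/quotient, work with relative uncertainties:
  (2·δy/y)² = (2×0.0100)² = 0.000400;  (-3·δw/w)² = (-3×0.0710)² = 0.0454
δQ/Q = √(0.0458) = 0.214
Q = 0.0125, so δQ = 0.214 × 0.0125 = 0.00266.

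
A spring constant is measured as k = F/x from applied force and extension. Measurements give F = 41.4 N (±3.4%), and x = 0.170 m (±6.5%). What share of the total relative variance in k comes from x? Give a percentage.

(δk/k)² = (1·δF/F)² + (-1·δx/x)²
  F term: (1×0.0340)² = 0.00116
  x term: (-1×0.0650)² = 0.00423
Total = 0.00538. Share from x = 0.00423/0.00538 = 0.785.

78.5%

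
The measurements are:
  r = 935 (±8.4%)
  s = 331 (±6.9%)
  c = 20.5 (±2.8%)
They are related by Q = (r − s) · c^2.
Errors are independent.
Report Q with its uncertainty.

(2.54 ± 0.372) × 10^5

Let u = r − s = 604. δu = √(δr² + δs²) = √(6170 + 522) = 81.8, so δu/u = 0.135.
Q is then a monomial in u, c:
δQ/Q = √((δu/u)² + (2·δc/c)²) = √(0.0183 + 0.00314) = 0.147
Q = 2.54e+05, so δQ = 0.147 × 2.54e+05 = 37200.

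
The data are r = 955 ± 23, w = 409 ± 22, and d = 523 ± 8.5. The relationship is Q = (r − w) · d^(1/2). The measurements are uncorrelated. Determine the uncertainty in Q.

Let u = r − w = 546. δu = √(δr² + δw²) = √(529 + 484) = 31.8, so δu/u = 0.0583.
Q is then a monomial in u, d:
δQ/Q = √((δu/u)² + (½·δd/d)²) = √(0.00340 + 6.6e-05) = 0.0589
Q = 12500, so δQ = 0.0589 × 12500 = 735.

735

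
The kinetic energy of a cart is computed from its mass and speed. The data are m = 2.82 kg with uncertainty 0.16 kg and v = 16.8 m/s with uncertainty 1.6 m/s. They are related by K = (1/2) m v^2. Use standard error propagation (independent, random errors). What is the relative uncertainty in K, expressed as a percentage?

For a monomial K ∝ m, v^2, fractional errors add in quadrature:
  (1·δm/m)² = (1×0.0567)² = 0.00322;  (2·δv/v)² = (2×0.0952)² = 0.0363
δK/K = √(0.0395) = 0.199

19.9%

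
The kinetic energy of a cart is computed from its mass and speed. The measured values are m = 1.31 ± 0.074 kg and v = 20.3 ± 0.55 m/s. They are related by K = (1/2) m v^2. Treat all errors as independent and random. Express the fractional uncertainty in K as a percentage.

For a monomial K ∝ m, v^2, fractional errors add in quadrature:
  (1·δm/m)² = (1×0.0565)² = 0.00319;  (2·δv/v)² = (2×0.0271)² = 0.00294
δK/K = √(0.00613) = 0.0783

7.83%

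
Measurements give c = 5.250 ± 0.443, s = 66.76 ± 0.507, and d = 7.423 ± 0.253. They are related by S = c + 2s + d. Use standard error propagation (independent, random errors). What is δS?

1.14

For a sum/difference, combine absolute errors in quadrature:
  (δc)² = 0.196;  (2·δs)² = 1.03;  (δd)² = 0.0640
δS = √(1.29) = 1.14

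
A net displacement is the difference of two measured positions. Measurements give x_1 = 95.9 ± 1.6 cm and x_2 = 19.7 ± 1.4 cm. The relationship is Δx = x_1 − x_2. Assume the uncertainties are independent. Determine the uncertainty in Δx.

2.13 cm

For a sum/difference, combine absolute errors in quadrature:
  (δx_1)² = 2.56;  (δx_2)² = 1.96
δΔx = √(4.52) = 2.13 cm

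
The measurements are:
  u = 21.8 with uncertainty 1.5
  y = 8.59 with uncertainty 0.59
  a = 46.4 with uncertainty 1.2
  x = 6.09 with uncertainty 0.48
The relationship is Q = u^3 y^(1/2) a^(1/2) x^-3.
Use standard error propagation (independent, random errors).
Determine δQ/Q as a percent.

31.6%

Each factor contributes (exponent × relative error)² to (δQ/Q)²:
  (3·δu/u)² = (3×0.0688)² = 0.0426;  (½·δy/y)² = (0.5×0.0687)² = 0.00118;  (½·δa/a)² = (0.5×0.0259)² = 0.000167;  (-3·δx/x)² = (-3×0.0788)² = 0.0559
δQ/Q = √(0.0999) = 0.316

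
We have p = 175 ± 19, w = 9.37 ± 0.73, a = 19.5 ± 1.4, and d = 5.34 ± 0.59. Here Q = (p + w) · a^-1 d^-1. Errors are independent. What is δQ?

Let u = p + w = 184. δu = √(δp² + δw²) = √(361 + 0.533) = 19.0, so δu/u = 0.103.
Q is then a monomial in u, a, d:
δQ/Q = √((δu/u)² + (-1·δa/a)² + (-1·δd/d)²) = √(0.0106 + 0.00515 + 0.0122) = 0.167
Q = 1.77, so δQ = 0.167 × 1.77 = 0.296.

0.296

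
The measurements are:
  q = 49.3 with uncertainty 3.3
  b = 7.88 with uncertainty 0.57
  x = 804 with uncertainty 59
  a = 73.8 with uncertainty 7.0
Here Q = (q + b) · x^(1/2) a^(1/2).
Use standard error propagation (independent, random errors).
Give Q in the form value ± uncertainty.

Let u = q + b = 57.2. δu = √(δq² + δb²) = √(10.9 + 0.325) = 3.35, so δu/u = 0.0586.
Q is then a monomial in u, x, a:
δQ/Q = √((δu/u)² + (½·δx/x)² + (½·δa/a)²) = √(0.00343 + 0.00135 + 0.00225) = 0.0838
Q = 13900, so δQ = 0.0838 × 13900 = 1170.

13900 ± 1170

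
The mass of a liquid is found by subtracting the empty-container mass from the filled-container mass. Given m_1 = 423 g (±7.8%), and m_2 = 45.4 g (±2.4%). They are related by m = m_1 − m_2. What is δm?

33.0 g

Sums and differences: (δm)² = Σ (cᵢ δxᵢ)².
  (δm_1)² = 1090;  (δm_2)² = 1.19
δm = √(1090) = 33.0 g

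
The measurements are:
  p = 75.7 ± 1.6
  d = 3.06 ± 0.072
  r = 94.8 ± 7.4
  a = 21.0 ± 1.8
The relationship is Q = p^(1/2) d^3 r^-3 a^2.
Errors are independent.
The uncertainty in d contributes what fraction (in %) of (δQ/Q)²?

5.58%

(δQ/Q)² = (½·δp/p)² + (3·δd/d)² + (-3·δr/r)² + (2·δa/a)²
  p term: (0.5×0.0211)² = 0.000112
  d term: (3×0.0235)² = 0.00498
  r term: (-3×0.0781)² = 0.0548
  a term: (2×0.0857)² = 0.0294
Total = 0.0893. Share from d = 0.00498/0.0893 = 0.0558.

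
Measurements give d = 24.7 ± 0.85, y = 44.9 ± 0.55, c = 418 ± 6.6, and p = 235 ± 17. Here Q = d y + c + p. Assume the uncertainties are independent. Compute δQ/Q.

0.0252

Let w = d·y = 1110. δw/w = √((1·δd/d)² + (1·δy/y)²) = √(0.00118 + 0.000150) = 0.0365, so δw = 40.5.
Q = w + c + p: δQ = √(δw² + δc² + δp²) = √(1640 + 43.6 + 289) = 44.4
Q = 1760, so δQ/Q = 44.4/1760 = 0.0252.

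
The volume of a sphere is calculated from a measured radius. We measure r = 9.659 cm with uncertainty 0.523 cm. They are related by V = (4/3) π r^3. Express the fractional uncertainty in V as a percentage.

16.2%

V is a product of powers, so relative uncertainties combine in quadrature:
  (3·δr/r)² = (3×0.0541)² = 0.0264
δV/V = √(0.0264) = 0.162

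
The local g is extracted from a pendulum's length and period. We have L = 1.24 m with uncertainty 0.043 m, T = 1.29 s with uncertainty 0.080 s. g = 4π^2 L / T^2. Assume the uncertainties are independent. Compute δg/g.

Relative error in a monomial: (δg/g)² = Σ (nᵢ · δxᵢ/xᵢ)².
  (1·δL/L)² = (1×0.0347)² = 0.00120;  (-2·δT/T)² = (-2×0.0620)² = 0.0154
δg/g = √(0.0166) = 0.129

0.129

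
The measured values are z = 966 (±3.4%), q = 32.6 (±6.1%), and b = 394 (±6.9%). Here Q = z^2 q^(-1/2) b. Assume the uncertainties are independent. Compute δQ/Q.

Products/powers → add relative errors in quadrature, weighted by exponent:
  (2·δz/z)² = (2×0.0340)² = 0.00462;  (−½·δq/q)² = (-0.5×0.0610)² = 0.000930;  (1·δb/b)² = (1×0.0690)² = 0.00476
δQ/Q = √(0.0103) = 0.102

0.102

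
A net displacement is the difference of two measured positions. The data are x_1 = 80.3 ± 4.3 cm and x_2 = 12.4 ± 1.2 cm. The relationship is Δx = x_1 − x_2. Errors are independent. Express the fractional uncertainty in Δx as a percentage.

Absolute uncertainties add in quadrature for a linear combination:
  (δx_1)² = 18.5;  (δx_2)² = 1.44
δΔx = √(19.9) = 4.46 cm
Δx = 67.9 cm, so δΔx/Δx = 4.46/67.9 = 0.0657.

6.57%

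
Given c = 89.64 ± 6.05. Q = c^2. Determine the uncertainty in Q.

For a monomial Q ∝ c^2, fractional errors add in quadrature:
  (2·δc/c)² = (2×0.0675)² = 0.0182
δQ/Q = √(0.0182) = 0.135
Q = 8035, so δQ = 0.135 × 8035 = 1080.

1080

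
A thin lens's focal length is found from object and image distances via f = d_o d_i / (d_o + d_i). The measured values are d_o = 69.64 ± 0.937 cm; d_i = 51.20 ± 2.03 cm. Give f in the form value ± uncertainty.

∂f/∂d_o = (d_i/(d_o+d_i))² = 0.180;  ∂f/∂d_i = (d_o/(d_o+d_i))² = 0.332
δf = √((∂f/∂d_o · δd_o)² + (∂f/∂d_i · δd_i)²) = √(0.0283 + 0.455) = 0.695 cm
f = 29.51 cm.

29.51 ± 0.695 cm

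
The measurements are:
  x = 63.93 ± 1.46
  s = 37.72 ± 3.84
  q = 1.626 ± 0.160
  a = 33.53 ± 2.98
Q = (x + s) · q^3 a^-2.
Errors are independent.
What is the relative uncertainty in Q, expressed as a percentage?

Let u = x + s = 101.7. δu = √(δx² + δs²) = √(2.13 + 14.7) = 4.11, so δu/u = 0.0404.
Q is then a monomial in u, q, a:
δQ/Q = √((δu/u)² + (3·δq/q)² + (-2·δa/a)²) = √(0.00163 + 0.0871 + 0.0316) = 0.347

34.7%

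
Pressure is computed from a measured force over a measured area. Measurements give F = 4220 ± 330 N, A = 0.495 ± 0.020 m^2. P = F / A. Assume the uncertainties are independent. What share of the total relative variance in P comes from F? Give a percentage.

78.9%

(δP/P)² = (1·δF/F)² + (-1·δA/A)²
  F term: (1×0.0782)² = 0.00612
  A term: (-1×0.0404)² = 0.00163
Total = 0.00775. Share from F = 0.00612/0.00775 = 0.789.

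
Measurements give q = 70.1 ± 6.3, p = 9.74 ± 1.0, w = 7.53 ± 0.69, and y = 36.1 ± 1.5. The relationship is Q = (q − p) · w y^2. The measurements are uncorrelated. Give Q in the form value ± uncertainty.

Let u = q − p = 60.4. δu = √(δq² + δp²) = √(39.7 + 1.00) = 6.38, so δu/u = 0.106.
Q is then a monomial in u, w, y:
δQ/Q = √((δu/u)² + (1·δw/w)² + (2·δy/y)²) = √(0.0112 + 0.00840 + 0.00691) = 0.163
Q = 5.92e+05, so δQ = 0.163 × 5.92e+05 = 96400.

(5.92 ± 0.964) × 10^5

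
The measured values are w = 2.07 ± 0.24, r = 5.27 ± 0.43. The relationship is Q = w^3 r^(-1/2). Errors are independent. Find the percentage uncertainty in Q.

For a monomial Q ∝ w^3, r^(-1/2), fractional errors add in quadrature:
  (3·δw/w)² = (3×0.116)² = 0.121;  (−½·δr/r)² = (-0.5×0.0816)² = 0.00166
δQ/Q = √(0.123) = 0.350

35.0%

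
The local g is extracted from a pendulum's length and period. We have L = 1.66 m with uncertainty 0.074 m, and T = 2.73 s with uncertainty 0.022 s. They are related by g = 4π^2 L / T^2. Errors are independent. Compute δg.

Since g is a product/quotient, work with relative uncertainties:
  (1·δL/L)² = (1×0.0446)² = 0.00199;  (-2·δT/T)² = (-2×0.00806)² = 0.000260
δg/g = √(0.00225) = 0.0474
g = 8.79 m/s^2, so δg = 0.0474 × 8.79 = 0.417 m/s^2.

0.417 m/s^2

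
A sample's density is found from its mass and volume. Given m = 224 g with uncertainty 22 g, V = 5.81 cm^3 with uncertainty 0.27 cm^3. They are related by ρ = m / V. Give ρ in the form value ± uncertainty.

38.6 ± 4.19 g/cm^3

Each factor contributes (exponent × relative error)² to (δρ/ρ)²:
  (1·δm/m)² = (1×0.0982)² = 0.00965;  (-1·δV/V)² = (-1×0.0465)² = 0.00216
δρ/ρ = √(0.0118) = 0.109
ρ = 38.6 g/cm^3, so δρ = 0.109 × 38.6 = 4.19 g/cm^3.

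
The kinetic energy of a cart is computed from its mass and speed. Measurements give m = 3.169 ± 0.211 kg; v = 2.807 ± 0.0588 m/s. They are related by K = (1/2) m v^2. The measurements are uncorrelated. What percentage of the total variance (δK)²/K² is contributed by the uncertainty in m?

71.6%

(δK/K)² = (1·δm/m)² + (2·δv/v)²
  m term: (1×0.0666)² = 0.00443
  v term: (2×0.0209)² = 0.00176
Total = 0.00619. Share from m = 0.00443/0.00619 = 0.716.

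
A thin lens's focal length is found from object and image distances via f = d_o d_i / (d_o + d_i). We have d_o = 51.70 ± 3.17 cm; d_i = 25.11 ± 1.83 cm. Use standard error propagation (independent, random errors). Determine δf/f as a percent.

∂f/∂d_o = (d_i/(d_o+d_i))² = 0.107;  ∂f/∂d_i = (d_o/(d_o+d_i))² = 0.453
δf = √((∂f/∂d_o · δd_o)² + (∂f/∂d_i · δd_i)²) = √(0.115 + 0.687) = 0.896 cm
f = 16.90 cm, so δf/f = 0.896/16.90 = 0.0530.

5.30%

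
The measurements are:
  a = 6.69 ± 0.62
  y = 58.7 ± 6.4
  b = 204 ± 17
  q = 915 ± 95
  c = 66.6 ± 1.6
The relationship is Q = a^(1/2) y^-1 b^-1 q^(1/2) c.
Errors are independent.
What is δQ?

0.0678

Since Q is a product/quotient, work with relative uncertainties:
  (½·δa/a)² = (0.5×0.0927)² = 0.00215;  (-1·δy/y)² = (-1×0.109)² = 0.0119;  (-1·δb/b)² = (-1×0.0833)² = 0.00694;  (½·δq/q)² = (0.5×0.104)² = 0.00269;  (1·δc/c)² = (1×0.0240)² = 0.000577
δQ/Q = √(0.0243) = 0.156
Q = 0.435, so δQ = 0.156 × 0.435 = 0.0678.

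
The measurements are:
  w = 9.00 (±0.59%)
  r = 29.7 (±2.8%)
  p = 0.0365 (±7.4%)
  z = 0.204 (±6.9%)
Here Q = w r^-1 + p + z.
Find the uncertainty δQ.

0.0168

Let h = w·r^-1 = 0.303. δh/h = √((1·δw/w)² + (-1·δr/r)²) = √(3.48e-05 + 0.000784) = 0.0286, so δh = 0.00867.
Q = h + p + z: δQ = √(δh² + δp² + δz²) = √(7.52e-05 + 7.3e-06 + 0.000198) = 0.0168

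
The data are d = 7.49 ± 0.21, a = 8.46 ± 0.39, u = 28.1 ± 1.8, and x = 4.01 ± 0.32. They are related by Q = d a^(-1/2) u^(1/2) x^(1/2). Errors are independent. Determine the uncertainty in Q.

Q is a product of powers, so relative uncertainties combine in quadrature:
  (1·δd/d)² = (1×0.0280)² = 0.000786;  (−½·δa/a)² = (-0.5×0.0461)² = 0.000531;  (½·δu/u)² = (0.5×0.0641)² = 0.00103;  (½·δx/x)² = (0.5×0.0798)² = 0.00159
δQ/Q = √(0.00394) = 0.0627
Q = 27.3, so δQ = 0.0627 × 27.3 = 1.71.

1.71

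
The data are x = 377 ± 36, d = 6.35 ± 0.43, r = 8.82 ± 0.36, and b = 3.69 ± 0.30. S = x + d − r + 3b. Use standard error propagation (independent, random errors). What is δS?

Absolute uncertainties add in quadrature for a linear combination:
  (δx)² = 1300;  (δd)² = 0.185;  (δr)² = 0.130;  (3·δb)² = 0.810
δS = √(1300) = 36.0

36.0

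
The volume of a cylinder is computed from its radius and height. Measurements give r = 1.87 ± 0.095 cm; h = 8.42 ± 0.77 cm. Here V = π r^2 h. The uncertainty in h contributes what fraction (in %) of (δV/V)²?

(δV/V)² = (2·δr/r)² + (1·δh/h)²
  r term: (2×0.0508)² = 0.0103
  h term: (1×0.0914)² = 0.00836
Total = 0.0187. Share from h = 0.00836/0.0187 = 0.448.

44.8%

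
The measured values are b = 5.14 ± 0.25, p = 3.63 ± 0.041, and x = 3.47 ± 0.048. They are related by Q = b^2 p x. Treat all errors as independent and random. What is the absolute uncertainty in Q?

Q is a product of powers, so relative uncertainties combine in quadrature:
  (2·δb/b)² = (2×0.0486)² = 0.00946;  (1·δp/p)² = (1×0.0113)² = 0.000128;  (1·δx/x)² = (1×0.0138)² = 0.000191
δQ/Q = √(0.00978) = 0.0989
Q = 333, so δQ = 0.0989 × 333 = 32.9.

32.9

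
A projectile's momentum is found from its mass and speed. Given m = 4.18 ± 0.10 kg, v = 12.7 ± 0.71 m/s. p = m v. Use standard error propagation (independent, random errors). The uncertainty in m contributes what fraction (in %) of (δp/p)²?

(δp/p)² = (1·δm/m)² + (1·δv/v)²
  m term: (1×0.0239)² = 0.000572
  v term: (1×0.0559)² = 0.00313
Total = 0.00370. Share from m = 0.000572/0.00370 = 0.155.

15.5%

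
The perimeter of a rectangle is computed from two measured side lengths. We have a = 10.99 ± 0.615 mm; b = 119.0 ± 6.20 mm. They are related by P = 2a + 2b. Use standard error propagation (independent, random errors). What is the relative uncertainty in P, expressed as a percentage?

Sums and differences: (δP)² = Σ (cᵢ δxᵢ)².
  (2·δa)² = 1.51;  (2·δb)² = 154
δP = √(155) = 12.5 mm
P = 260.0 mm, so δP/P = 12.5/260.0 = 0.0479.

4.79%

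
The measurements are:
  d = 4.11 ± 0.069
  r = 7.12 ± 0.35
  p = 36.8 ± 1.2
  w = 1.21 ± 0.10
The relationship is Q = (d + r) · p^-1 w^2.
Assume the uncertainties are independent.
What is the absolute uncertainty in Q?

0.0766

Let u = d + r = 11.2. δu = √(δd² + δr²) = √(0.00476 + 0.122) = 0.357, so δu/u = 0.0318.
Q is then a monomial in u, p, w:
δQ/Q = √((δu/u)² + (-1·δp/p)² + (2·δw/w)²) = √(0.00101 + 0.00106 + 0.0273) = 0.171
Q = 0.447, so δQ = 0.171 × 0.447 = 0.0766.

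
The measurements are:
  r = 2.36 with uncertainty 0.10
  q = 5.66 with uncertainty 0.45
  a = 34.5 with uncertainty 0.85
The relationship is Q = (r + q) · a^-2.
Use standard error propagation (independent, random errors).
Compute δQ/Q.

Let u = r + q = 8.02. δu = √(δr² + δq²) = √(0.0100 + 0.203) = 0.461, so δu/u = 0.0575.
Q is then a monomial in u, a:
δQ/Q = √((δu/u)² + (-2·δa/a)²) = √(0.00330 + 0.00243) = 0.0757

0.0757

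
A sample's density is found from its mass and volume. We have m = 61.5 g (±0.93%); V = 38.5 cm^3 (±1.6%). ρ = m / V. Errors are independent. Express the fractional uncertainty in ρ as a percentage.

Each factor contributes (exponent × relative error)² to (δρ/ρ)²:
  (1·δm/m)² = (1×0.00930)² = 8.65e-05;  (-1·δV/V)² = (-1×0.0160)² = 0.000256
δρ/ρ = √(0.000342) = 0.0185

1.85%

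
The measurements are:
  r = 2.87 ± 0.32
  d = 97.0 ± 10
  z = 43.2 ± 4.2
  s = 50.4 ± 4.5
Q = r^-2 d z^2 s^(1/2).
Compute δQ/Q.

Since Q is a product/quotient, work with relative uncertainties:
  (-2·δr/r)² = (-2×0.111)² = 0.0497;  (1·δd/d)² = (1×0.103)² = 0.0106;  (2·δz/z)² = (2×0.0972)² = 0.0378;  (½·δs/s)² = (0.5×0.0893)² = 0.00199
δQ/Q = √(0.100) = 0.316

0.316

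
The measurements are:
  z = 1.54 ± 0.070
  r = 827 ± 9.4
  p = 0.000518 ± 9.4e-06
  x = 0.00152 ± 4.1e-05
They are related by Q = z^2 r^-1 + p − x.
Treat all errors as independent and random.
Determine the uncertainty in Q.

0.000266

Let w = z^2·r^-1 = 0.00287. δw/w = √((2·δz/z)² + (-1·δr/r)²) = √(0.00826 + 0.000129) = 0.0916, so δw = 0.000263.
Q = w + p − x: δQ = √(δw² + δp² + δx²) = √(6.9e-08 + 8.84e-11 + 1.68e-09) = 0.000266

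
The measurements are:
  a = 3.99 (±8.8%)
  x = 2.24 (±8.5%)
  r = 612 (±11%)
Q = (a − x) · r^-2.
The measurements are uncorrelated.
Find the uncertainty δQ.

1.48e-06

Let u = a − x = 1.75. δu = √(δa² + δx²) = √(0.123 + 0.0363) = 0.399, so δu/u = 0.228.
Q is then a monomial in u, r:
δQ/Q = √((δu/u)² + (-2·δr/r)²) = √(0.0521 + 0.0484) = 0.317
Q = 4.67e-06, so δQ = 0.317 × 4.67e-06 = 1.48e-06.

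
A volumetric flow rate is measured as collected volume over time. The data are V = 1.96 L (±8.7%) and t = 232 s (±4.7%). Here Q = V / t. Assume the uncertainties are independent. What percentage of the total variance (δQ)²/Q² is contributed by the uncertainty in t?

22.6%

(δQ/Q)² = (1·δV/V)² + (-1·δt/t)²
  V term: (1×0.0870)² = 0.00757
  t term: (-1×0.0470)² = 0.00221
Total = 0.00978. Share from t = 0.00221/0.00978 = 0.226.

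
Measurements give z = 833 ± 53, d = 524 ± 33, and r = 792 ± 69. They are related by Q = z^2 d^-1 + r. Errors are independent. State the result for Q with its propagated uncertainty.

Let p = z^2·d^-1 = 1320. δp/p = √((2·δz/z)² + (-1·δd/d)²) = √(0.0162 + 0.00397) = 0.142, so δp = 188.
Q = p + r: δQ = √(δp² + δr²) = √(35300 + 4760) = 200
Q = 2120.

2120 ± 200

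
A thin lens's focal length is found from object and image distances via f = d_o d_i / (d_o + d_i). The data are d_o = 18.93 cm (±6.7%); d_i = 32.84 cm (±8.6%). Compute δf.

∂f/∂d_o = (d_i/(d_o+d_i))² = 0.402;  ∂f/∂d_i = (d_o/(d_o+d_i))² = 0.134
δf = √((∂f/∂d_o · δd_o)² + (∂f/∂d_i · δd_i)²) = √(0.260 + 0.143) = 0.635 cm

0.635 cm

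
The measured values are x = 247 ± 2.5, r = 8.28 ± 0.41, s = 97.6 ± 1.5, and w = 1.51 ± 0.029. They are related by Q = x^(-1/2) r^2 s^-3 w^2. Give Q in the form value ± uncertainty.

Each factor contributes (exponent × relative error)² to (δQ/Q)²:
  (−½·δx/x)² = (-0.5×0.0101)² = 2.56e-05;  (2·δr/r)² = (2×0.0495)² = 0.00981;  (-3·δs/s)² = (-3×0.0154)² = 0.00213;  (2·δw/w)² = (2×0.0192)² = 0.00148
δQ/Q = √(0.0134) = 0.116
Q = 1.07e-05, so δQ = 0.116 × 1.07e-05 = 1.24e-06.

(1.07 ± 0.124) × 10^-5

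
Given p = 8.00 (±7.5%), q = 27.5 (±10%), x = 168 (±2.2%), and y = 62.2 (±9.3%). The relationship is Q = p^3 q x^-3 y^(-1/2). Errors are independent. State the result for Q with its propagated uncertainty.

(3.77 ± 0.976) × 10^-4

Relative error in a monomial: (δQ/Q)² = Σ (nᵢ · δxᵢ/xᵢ)².
  (3·δp/p)² = (3×0.0750)² = 0.0506;  (1·δq/q)² = (1×0.100)² = 0.0100;  (-3·δx/x)² = (-3×0.0220)² = 0.00436;  (−½·δy/y)² = (-0.5×0.0930)² = 0.00216
δQ/Q = √(0.0671) = 0.259
Q = 0.000377, so δQ = 0.259 × 0.000377 = 9.76e-05.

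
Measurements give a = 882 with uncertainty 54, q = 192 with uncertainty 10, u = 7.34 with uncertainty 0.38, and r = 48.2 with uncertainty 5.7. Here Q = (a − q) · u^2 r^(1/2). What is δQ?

Let w = a − q = 690. δw = √(δa² + δq²) = √(2920 + 100) = 54.9, so δw/w = 0.0796.
Q is then a monomial in w, u, r:
δQ/Q = √((δw/w)² + (2·δu/u)² + (½·δr/r)²) = √(0.00633 + 0.0107 + 0.00350) = 0.143
Q = 2.58e+05, so δQ = 0.143 × 2.58e+05 = 37000.

37000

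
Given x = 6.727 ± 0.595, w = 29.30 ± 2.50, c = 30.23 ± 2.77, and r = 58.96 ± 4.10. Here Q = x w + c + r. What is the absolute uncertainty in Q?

24.7

Let p = x·w = 197.1. δp/p = √((1·δx/x)² + (1·δw/w)²) = √(0.00782 + 0.00728) = 0.123, so δp = 24.2.
Q = p + c + r: δQ = √(δp² + δc² + δr²) = √(587 + 7.67 + 16.8) = 24.7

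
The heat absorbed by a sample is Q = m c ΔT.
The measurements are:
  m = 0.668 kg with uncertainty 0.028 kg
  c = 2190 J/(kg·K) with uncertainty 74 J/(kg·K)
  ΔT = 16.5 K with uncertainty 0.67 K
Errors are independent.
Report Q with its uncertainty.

For a monomial Q ∝ m, c, ΔT, fractional errors add in quadrature:
  (1·δm/m)² = (1×0.0419)² = 0.00176;  (1·δc/c)² = (1×0.0338)² = 0.00114;  (1·δΔT/ΔT)² = (1×0.0406)² = 0.00165
δQ/Q = √(0.00455) = 0.0674
Q = 24100 J, so δQ = 0.0674 × 24100 = 1630 J.

24100 ± 1630 J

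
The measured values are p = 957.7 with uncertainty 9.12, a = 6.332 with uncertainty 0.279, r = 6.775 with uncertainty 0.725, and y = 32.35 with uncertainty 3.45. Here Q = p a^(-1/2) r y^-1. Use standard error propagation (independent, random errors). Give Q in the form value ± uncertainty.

79.71 ± 12.2

For a monomial Q ∝ p, a^(-1/2), r, y^-1, fractional errors add in quadrature:
  (1·δp/p)² = (1×0.00952)² = 9.07e-05;  (−½·δa/a)² = (-0.5×0.0441)² = 0.000485;  (1·δr/r)² = (1×0.107)² = 0.0115;  (-1·δy/y)² = (-1×0.107)² = 0.0114
δQ/Q = √(0.0234) = 0.153
Q = 79.71, so δQ = 0.153 × 79.71 = 12.2.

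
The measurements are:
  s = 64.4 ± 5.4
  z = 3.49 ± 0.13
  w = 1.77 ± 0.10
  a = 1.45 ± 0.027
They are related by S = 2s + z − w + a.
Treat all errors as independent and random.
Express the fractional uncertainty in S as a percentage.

Each term contributes (cᵢ δxᵢ)² to (δS)²:
  (2·δs)² = 117;  (δz)² = 0.0169;  (δw)² = 0.0100;  (δa)² = 0.000729
δS = √(117) = 10.8
S = 132, so δS/S = 10.8/132 = 0.0818.

8.18%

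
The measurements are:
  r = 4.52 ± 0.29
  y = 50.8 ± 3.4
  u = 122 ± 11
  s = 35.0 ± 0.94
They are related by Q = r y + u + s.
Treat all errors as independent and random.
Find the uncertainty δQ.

Let p = r·y = 230. δp/p = √((1·δr/r)² + (1·δy/y)²) = √(0.00412 + 0.00448) = 0.0927, so δp = 21.3.
Q = p + u + s: δQ = √(δp² + δu² + δs²) = √(453 + 121 + 0.884) = 24.0

24.0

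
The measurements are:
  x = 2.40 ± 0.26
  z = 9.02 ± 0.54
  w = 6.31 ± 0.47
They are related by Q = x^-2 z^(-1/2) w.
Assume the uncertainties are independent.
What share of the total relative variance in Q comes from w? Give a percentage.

10.4%

(δQ/Q)² = (-2·δx/x)² + (−½·δz/z)² + (1·δw/w)²
  x term: (-2×0.108)² = 0.0469
  z term: (-0.5×0.0599)² = 0.000896
  w term: (1×0.0745)² = 0.00555
Total = 0.0534. Share from w = 0.00555/0.0534 = 0.104.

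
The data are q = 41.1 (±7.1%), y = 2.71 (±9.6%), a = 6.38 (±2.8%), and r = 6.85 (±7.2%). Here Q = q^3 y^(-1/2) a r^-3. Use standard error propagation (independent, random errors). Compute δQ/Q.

Each factor contributes (exponent × relative error)² to (δQ/Q)²:
  (3·δq/q)² = (3×0.0710)² = 0.0454;  (−½·δy/y)² = (-0.5×0.0960)² = 0.00230;  (1·δa/a)² = (1×0.0280)² = 0.000784;  (-3·δr/r)² = (-3×0.0720)² = 0.0467
δQ/Q = √(0.0951) = 0.308

0.308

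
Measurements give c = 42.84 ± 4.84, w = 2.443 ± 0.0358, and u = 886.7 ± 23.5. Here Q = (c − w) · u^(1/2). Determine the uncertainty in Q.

Let h = c − w = 40.40. δh = √(δc² + δw²) = √(23.4 + 0.00128) = 4.84, so δh/h = 0.120.
Q is then a monomial in h, u:
δQ/Q = √((δh/h)² + (½·δu/u)²) = √(0.0144 + 0.000176) = 0.121
Q = 1203, so δQ = 0.121 × 1203 = 145.

145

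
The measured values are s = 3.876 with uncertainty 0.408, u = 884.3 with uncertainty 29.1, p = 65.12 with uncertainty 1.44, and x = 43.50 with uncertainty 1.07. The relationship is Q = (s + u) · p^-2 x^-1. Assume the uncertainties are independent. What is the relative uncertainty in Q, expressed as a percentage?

6.03%

Let w = s + u = 888.2. δw = √(δs² + δu²) = √(0.166 + 847) = 29.1, so δw/w = 0.0328.
Q is then a monomial in w, p, x:
δQ/Q = √((δw/w)² + (-2·δp/p)² + (-1·δx/x)²) = √(0.00107 + 0.00196 + 0.000605) = 0.0603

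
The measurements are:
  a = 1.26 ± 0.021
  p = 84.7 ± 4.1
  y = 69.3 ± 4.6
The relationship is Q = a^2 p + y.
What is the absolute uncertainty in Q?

9.14

Let w = a^2·p = 134. δw/w = √((2·δa/a)² + (1·δp/p)²) = √(0.00111 + 0.00234) = 0.0588, so δw = 7.90.
Q = w + y: δQ = √(δw² + δy²) = √(62.5 + 21.2) = 9.14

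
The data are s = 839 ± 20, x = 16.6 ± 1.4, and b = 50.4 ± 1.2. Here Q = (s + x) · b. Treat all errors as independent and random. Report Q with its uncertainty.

43100 ± 1440

Let u = s + x = 856. δu = √(δs² + δx²) = √(400 + 1.96) = 20.0, so δu/u = 0.0234.
Q is then a monomial in u, b:
δQ/Q = √((δu/u)² + (1·δb/b)²) = √(0.000549 + 0.000567) = 0.0334
Q = 43100, so δQ = 0.0334 × 43100 = 1440.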